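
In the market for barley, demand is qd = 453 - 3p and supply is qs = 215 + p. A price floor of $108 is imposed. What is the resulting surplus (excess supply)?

Surplus = 194

Equilibrium price would be p* = 59.5, so the floor at 108 binds.
At p = 108: qd = 129, qs = 323.
Surplus = 323 − 129 = 194.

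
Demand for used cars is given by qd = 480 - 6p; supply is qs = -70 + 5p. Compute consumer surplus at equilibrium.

Consumer surplus = 2700

Equilibrium: 480 - 6p = -70 + 5p gives p* = 50, q* = 180.
Demand choke price (qd = 0): p = 80.
CS = ½(80 − 50)(180) = 2700.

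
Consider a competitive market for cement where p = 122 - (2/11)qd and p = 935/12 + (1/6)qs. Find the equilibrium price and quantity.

Set the two price expressions equal: 122 - (2/11)q = 935/12 + (1/6)q.
529/12 = (23/66)q, so q* = 126.5.
p* = 122 − (2/11)(126.5) = 99.

p* = 99, q* = 126.5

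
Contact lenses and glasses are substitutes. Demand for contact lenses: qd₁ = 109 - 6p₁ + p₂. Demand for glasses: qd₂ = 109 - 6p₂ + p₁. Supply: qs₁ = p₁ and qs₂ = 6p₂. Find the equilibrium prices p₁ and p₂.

Market 1: 109 - 6p₁ + p₂ = p₁ → 7p₁ - p₂ = 109.
Market 2: 12p₂ - p₁ = 109.
Eliminating p₂: 12×(1) + 1×(2) gives 83p₁ = 1417, so p₁ = 1417/83.
Back-substitute into (2): p₂ = (109 + 1×1417/83) / 12 = 872/83.

p₁ = 1417/83, p₂ = 872/83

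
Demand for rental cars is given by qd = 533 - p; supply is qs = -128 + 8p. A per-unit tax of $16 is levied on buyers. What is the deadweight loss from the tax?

Pre-tax equilibrium: p* = 661/9, q* = 4136/9.
Tax on buyers shifts demand to qd = 533 − 1(p + 16) = 517 - p.
517 - p = -128 + 8p gives seller price ps = 215/3; buyers pay pb = 215/3 + 16 = 263/3.
New quantity: q = 533 − 1(263/3) = 1336/3.
DWL = ½ × 16 × (4136/9 − 1336/3) = 1024/9.

Deadweight loss = 1024/9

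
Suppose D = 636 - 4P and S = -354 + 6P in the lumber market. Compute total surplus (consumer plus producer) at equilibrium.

Total surplus = 12000

Equilibrium: 636 - 4P = -354 + 6P gives P* = 99, Q* = 240.
Demand choke price: P = 159; supply starts at P = 59.
CS = ½(159 − 99)(240) = 7200; PS = ½(99 − 59)(240) = 4800.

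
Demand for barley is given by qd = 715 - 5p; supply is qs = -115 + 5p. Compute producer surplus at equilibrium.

Producer surplus = 9000

Equilibrium: 715 - 5p = -115 + 5p gives p* = 83, q* = 300.
Supply starts at p = 23 (where qs = 0).
PS = ½(83 − 23)(300) = 9000.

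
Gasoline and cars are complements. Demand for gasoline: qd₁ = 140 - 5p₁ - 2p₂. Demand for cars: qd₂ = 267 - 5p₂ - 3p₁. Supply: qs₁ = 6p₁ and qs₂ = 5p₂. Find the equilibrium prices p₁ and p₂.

Market 1: 140 - 5p₁ - 2p₂ = 6p₁ → 11p₁ + 2p₂ = 140.
Market 2: 10p₂ + 3p₁ = 267.
Eliminating p₂: 10×(1) − 2×(2) gives 104p₁ = 866, so p₁ = 433/52.
Back-substitute into (2): p₂ = (267 − 3×433/52) / 10 = 2517/104.

p₁ = 433/52, p₂ = 2517/104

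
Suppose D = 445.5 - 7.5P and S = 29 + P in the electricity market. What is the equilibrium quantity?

Set D = S: 445.5 - 7.5P = 29 + P.
416.5 = 8.5P, so P* = 49.
Q* = 445.5 − 7.5(49) = 78.

Q* = 78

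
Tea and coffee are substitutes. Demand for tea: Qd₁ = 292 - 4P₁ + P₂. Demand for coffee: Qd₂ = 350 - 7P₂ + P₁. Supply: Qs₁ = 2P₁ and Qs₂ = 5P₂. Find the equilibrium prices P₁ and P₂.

Market 1: 292 - 4P₁ + P₂ = 2P₁ → 6P₁ - P₂ = 292.
Market 2: 12P₂ - P₁ = 350.
Eliminating P₂: 12×(1) + 1×(2) gives 71P₁ = 3854, so P₁ = 3854/71.
Back-substitute into (2): P₂ = (350 + 1×3854/71) / 12 = 2392/71.

P₁ = 3854/71, P₂ = 2392/71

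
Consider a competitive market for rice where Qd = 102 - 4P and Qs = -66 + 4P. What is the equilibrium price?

Set Qd = Qs: 102 - 4P = -66 + 4P.
168 = 8P, so P* = 21.
Q* = 102 − 4(21) = 18.

P* = 21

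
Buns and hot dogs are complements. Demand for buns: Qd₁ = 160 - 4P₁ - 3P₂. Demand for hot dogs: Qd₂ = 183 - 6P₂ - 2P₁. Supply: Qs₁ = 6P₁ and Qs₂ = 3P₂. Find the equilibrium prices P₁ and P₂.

P₁ = 297/28, P₂ = 755/42

Market 1: 160 - 4P₁ - 3P₂ = 6P₁ → 10P₁ + 3P₂ = 160.
Market 2: 9P₂ + 2P₁ = 183.
Eliminating P₂: 9×(1) − 3×(2) gives 84P₁ = 891, so P₁ = 297/28.
Back-substitute into (2): P₂ = (183 − 2×297/28) / 9 = 755/42.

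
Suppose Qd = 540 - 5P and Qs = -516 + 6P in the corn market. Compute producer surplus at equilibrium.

Equilibrium: 540 - 5P = -516 + 6P gives P* = 96, Q* = 60.
Supply starts at P = 86 (where Qs = 0).
PS = ½(96 − 86)(60) = 300.

Producer surplus = 300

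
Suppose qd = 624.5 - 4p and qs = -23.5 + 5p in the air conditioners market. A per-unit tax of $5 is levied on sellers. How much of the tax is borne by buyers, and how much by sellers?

Buyers bear 25/9, sellers bear 20/9

Pre-tax equilibrium: p* = 72, q* = 336.5.
Tax on sellers shifts supply to qs = -23.5 + 5(p − 5) = -48.5 + 5p.
624.5 - 4p = -48.5 + 5p gives buyer price pb = 673/9; sellers receive ps = 673/9 − 5 = 628/9.
New quantity: q = 624.5 − 4(673/9) = 5857/18.
Buyer burden = 673/9 − 72 = 25/9; seller burden = 72 − 628/9 = 20/9.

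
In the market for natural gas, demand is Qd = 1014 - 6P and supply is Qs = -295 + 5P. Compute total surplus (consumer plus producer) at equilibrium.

Equilibrium: 1014 - 6P = -295 + 5P gives P* = 119, Q* = 300.
Demand choke price: P = 169; supply starts at P = 59.
CS = ½(169 − 119)(300) = 7500; PS = ½(119 − 59)(300) = 9000.

Total surplus = 16500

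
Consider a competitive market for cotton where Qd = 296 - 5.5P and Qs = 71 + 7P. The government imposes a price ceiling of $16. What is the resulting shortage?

Shortage = 25

Equilibrium price would be P* = 18, so the ceiling at 16 binds.
At P = 16: Qd = 296 − 5.5(16) = 208, Qs = 71 + 7(16) = 183.
Shortage = 208 − 183 = 25.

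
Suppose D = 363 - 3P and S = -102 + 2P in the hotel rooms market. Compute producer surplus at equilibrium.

Producer surplus = 1764

Equilibrium: 363 - 3P = -102 + 2P gives P* = 93, Q* = 84.
Supply starts at P = 51 (where S = 0).
PS = ½(93 − 51)(84) = 1764.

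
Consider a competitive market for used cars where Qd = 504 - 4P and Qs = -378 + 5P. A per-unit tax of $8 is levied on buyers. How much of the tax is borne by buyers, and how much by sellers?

Pre-tax equilibrium: P* = 98, Q* = 112.
Tax on buyers shifts demand to Qd = 504 − 4(P + 8) = 472 - 4P.
472 - 4P = -378 + 5P gives seller price Ps = 850/9; buyers pay Pb = 850/9 + 8 = 922/9.
New quantity: Q = 504 − 4(922/9) = 848/9.
Buyer burden = 922/9 − 98 = 40/9; seller burden = 98 − 850/9 = 32/9.

Buyers bear 40/9, sellers bear 32/9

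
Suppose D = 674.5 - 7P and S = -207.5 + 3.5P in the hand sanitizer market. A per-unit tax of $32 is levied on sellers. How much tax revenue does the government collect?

Pre-tax equilibrium: P* = 84, Q* = 86.5.
Tax on sellers shifts supply to S = -207.5 + 3.5(P − 32) = -319.5 + 3.5P.
674.5 - 7P = -319.5 + 3.5P gives buyer price Pb = 284/3; sellers receive Ps = 284/3 − 32 = 188/3.
New quantity: Q = 674.5 − 7(284/3) = 71/6.
Revenue = 32 × 71/6 = 1136/3.

Tax revenue = 1136/3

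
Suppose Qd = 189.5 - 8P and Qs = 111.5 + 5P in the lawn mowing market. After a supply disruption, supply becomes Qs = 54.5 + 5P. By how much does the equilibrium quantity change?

Original equilibrium: P* = 6, Q* = 141.5.
New equilibrium: 189.5 - 8P = 54.5 + 5P, so 135 = 13P and P' = 135/13; Q' = 189.5 − 8(135/13) = 2767/26.
Change in quantity: 2767/26 − 141.5 = -456/13.

ΔQ = -456/13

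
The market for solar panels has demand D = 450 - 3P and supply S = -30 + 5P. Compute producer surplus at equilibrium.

Producer surplus = 7290

Equilibrium: 450 - 3P = -30 + 5P gives P* = 60, Q* = 270.
Supply starts at P = 6 (where S = 0).
PS = ½(60 − 6)(270) = 7290.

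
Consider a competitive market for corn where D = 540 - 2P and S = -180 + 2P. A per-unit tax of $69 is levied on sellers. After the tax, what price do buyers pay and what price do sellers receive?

Pre-tax equilibrium: P* = 180, Q* = 180.
Tax on sellers shifts supply to S = -180 + 2(P − 69) = -318 + 2P.
540 - 2P = -318 + 2P gives buyer price Pb = 214.5; sellers receive Ps = 214.5 − 69 = 145.5.
New quantity: Q = 540 − 2(214.5) = 111.

Buyers pay $214.5, sellers receive $145.5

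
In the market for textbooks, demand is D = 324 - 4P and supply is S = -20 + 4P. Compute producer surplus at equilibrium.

Producer surplus = 2888

Equilibrium: 324 - 4P = -20 + 4P gives P* = 43, Q* = 152.
Supply starts at P = 5 (where S = 0).
PS = ½(43 − 5)(152) = 2888.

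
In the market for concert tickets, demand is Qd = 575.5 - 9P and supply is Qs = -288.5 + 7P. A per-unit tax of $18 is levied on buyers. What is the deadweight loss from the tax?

Deadweight loss = 637.875

Pre-tax equilibrium: P* = 54, Q* = 89.5.
Tax on buyers shifts demand to Qd = 575.5 − 9(P + 18) = 413.5 - 9P.
413.5 - 9P = -288.5 + 7P gives seller price Ps = 43.875; buyers pay Pb = 43.875 + 18 = 61.875.
New quantity: Q = 575.5 − 9(61.875) = 18.625.
DWL = ½ × 18 × (89.5 − 18.625) = 637.875.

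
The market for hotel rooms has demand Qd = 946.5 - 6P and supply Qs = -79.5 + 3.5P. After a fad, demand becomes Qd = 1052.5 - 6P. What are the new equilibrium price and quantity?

Original equilibrium: P* = 108, Q* = 298.5.
New equilibrium: 1052.5 - 6P = -79.5 + 3.5P, so 1132 = 9.5P and P' = 2264/19; Q' = 1052.5 − 6(2264/19) = 12827/38.

P' = 2264/19, Q' = 12827/38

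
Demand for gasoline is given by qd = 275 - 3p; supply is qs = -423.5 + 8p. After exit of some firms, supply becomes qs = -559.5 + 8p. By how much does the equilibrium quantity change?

Original equilibrium: p* = 63.5, q* = 84.5.
New equilibrium: 275 - 3p = -559.5 + 8p, so 834.5 = 11p and p' = 1669/22; q' = 275 − 3(1669/22) = 1043/22.
Change in quantity: 1043/22 − 84.5 = -408/11.

Δq = -408/11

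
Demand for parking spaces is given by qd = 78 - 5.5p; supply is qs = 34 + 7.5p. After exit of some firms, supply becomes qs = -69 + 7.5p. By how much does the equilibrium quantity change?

Δq = -1133/26

Original equilibrium: p* = 44/13, q* = 772/13.
New equilibrium: 78 - 5.5p = -69 + 7.5p, so 147 = 13p and p' = 147/13; q' = 78 − 5.5(147/13) = 411/26.
Change in quantity: 411/26 − 772/13 = -1133/26.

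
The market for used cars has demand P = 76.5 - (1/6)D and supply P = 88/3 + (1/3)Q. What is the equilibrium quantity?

Q* = 283/3

Set the two price expressions equal: 76.5 - (1/6)Q = 88/3 + (1/3)Q.
283/6 = 0.5Q, so Q* = 283/3.
P* = 76.5 − (1/6)(283/3) = 547/9.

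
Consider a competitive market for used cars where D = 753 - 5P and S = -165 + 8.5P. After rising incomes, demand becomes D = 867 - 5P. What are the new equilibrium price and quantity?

Original equilibrium: P* = 68, Q* = 413.
New equilibrium: 867 - 5P = -165 + 8.5P, so 1032 = 13.5P and P' = 688/9; Q' = 867 − 5(688/9) = 4363/9.

P' = 688/9, Q' = 4363/9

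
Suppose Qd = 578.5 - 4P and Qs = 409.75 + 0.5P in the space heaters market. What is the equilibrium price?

Set Qd = Qs: 578.5 - 4P = 409.75 + 0.5P.
168.75 = 4.5P, so P* = 37.5.
Q* = 578.5 − 4(37.5) = 428.5.

P* = 37.5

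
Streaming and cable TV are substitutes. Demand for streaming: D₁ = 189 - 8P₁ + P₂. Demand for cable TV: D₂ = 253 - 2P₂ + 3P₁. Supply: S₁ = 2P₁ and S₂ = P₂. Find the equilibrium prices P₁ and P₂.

Market 1: 189 - 8P₁ + P₂ = 2P₁ → 10P₁ - P₂ = 189.
Market 2: 3P₂ - 3P₁ = 253.
Eliminating P₂: 3×(1) + 1×(2) gives 27P₁ = 820, so P₁ = 820/27.
Back-substitute into (2): P₂ = (253 + 3×820/27) / 3 = 3097/27.

P₁ = 820/27, P₂ = 3097/27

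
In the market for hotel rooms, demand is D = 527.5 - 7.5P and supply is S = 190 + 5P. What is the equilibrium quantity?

Q* = 325

Set D = S: 527.5 - 7.5P = 190 + 5P.
337.5 = 12.5P, so P* = 27.
Q* = 527.5 − 7.5(27) = 325.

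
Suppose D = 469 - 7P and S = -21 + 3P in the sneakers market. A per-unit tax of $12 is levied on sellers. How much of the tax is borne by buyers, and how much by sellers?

Buyers bear $3.6, sellers bear $8.4

Pre-tax equilibrium: P* = 49, Q* = 126.
Tax on sellers shifts supply to S = -21 + 3(P − 12) = -57 + 3P.
469 - 7P = -57 + 3P gives buyer price Pb = 52.6; sellers receive Ps = 52.6 − 12 = 40.6.
New quantity: Q = 469 − 7(52.6) = 100.8.
Buyer burden = 52.6 − 49 = 3.6; seller burden = 49 − 40.6 = 8.4.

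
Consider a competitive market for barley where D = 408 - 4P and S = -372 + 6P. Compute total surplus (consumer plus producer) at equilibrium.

Equilibrium: 408 - 4P = -372 + 6P gives P* = 78, Q* = 96.
Demand choke price: P = 102; supply starts at P = 62.
CS = ½(102 − 78)(96) = 1152; PS = ½(78 − 62)(96) = 768.

Total surplus = 1920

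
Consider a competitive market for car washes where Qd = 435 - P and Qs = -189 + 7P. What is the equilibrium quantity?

Set Qd = Qs: 435 - P = -189 + 7P.
624 = 8P, so P* = 78.
Q* = 435 − 1(78) = 357.

Q* = 357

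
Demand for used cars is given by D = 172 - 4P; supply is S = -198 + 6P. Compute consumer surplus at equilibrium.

Consumer surplus = 72

Equilibrium: 172 - 4P = -198 + 6P gives P* = 37, Q* = 24.
Demand choke price (D = 0): P = 43.
CS = ½(43 − 37)(24) = 72.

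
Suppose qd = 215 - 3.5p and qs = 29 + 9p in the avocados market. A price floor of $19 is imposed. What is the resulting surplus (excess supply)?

Equilibrium price would be p* = 14.88, so the floor at 19 binds.
At p = 19: qd = 148.5, qs = 200.
Surplus = 200 − 148.5 = 51.5.

Surplus = 51.5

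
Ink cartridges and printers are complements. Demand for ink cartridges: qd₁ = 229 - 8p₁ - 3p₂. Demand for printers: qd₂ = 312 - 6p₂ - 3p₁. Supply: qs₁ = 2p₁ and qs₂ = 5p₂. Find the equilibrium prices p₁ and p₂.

Market 1: 229 - 8p₁ - 3p₂ = 2p₁ → 10p₁ + 3p₂ = 229.
Market 2: 11p₂ + 3p₁ = 312.
Eliminating p₂: 11×(1) − 3×(2) gives 101p₁ = 1583, so p₁ = 1583/101.
Back-substitute into (2): p₂ = (312 − 3×1583/101) / 11 = 2433/101.

p₁ = 1583/101, p₂ = 2433/101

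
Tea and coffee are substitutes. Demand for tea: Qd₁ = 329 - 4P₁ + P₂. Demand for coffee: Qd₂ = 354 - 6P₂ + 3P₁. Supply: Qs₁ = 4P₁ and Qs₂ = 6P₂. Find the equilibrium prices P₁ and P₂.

Market 1: 329 - 4P₁ + P₂ = 4P₁ → 8P₁ - P₂ = 329.
Market 2: 12P₂ - 3P₁ = 354.
Eliminating P₂: 12×(1) + 1×(2) gives 93P₁ = 4302, so P₁ = 1434/31.
Back-substitute into (2): P₂ = (354 + 3×1434/31) / 12 = 1273/31.

P₁ = 1434/31, P₂ = 1273/31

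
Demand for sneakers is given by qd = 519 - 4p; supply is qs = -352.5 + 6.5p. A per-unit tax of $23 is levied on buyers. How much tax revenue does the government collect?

Pre-tax equilibrium: p* = 83, q* = 187.
Tax on buyers shifts demand to qd = 519 − 4(p + 23) = 427 - 4p.
427 - 4p = -352.5 + 6.5p gives seller price ps = 1559/21; buyers pay pb = 1559/21 + 23 = 2042/21.
New quantity: q = 519 − 4(2042/21) = 2731/21.
Revenue = 23 × 2731/21 = 62813/21.

Tax revenue = 62813/21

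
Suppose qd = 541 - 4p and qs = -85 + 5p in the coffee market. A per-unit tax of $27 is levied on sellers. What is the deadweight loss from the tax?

Deadweight loss = 810

Pre-tax equilibrium: p* = 626/9, q* = 2365/9.
Tax on sellers shifts supply to qs = -85 + 5(p − 27) = -220 + 5p.
541 - 4p = -220 + 5p gives buyer price pb = 761/9; sellers receive ps = 761/9 − 27 = 518/9.
New quantity: q = 541 − 4(761/9) = 1825/9.
DWL = ½ × 27 × (2365/9 − 1825/9) = 810.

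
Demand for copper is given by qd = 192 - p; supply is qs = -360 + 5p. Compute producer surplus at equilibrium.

Producer surplus = 1000

Equilibrium: 192 - p = -360 + 5p gives p* = 92, q* = 100.
Supply starts at p = 72 (where qs = 0).
PS = ½(92 − 72)(100) = 1000.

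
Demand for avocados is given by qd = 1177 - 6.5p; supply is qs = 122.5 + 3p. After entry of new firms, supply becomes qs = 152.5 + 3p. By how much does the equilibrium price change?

Original equilibrium: p* = 111, q* = 455.5.
New equilibrium: 1177 - 6.5p = 152.5 + 3p, so 1024.5 = 9.5p and p' = 2049/19; q' = 1177 − 6.5(2049/19) = 18089/38.
Change in price: 2049/19 − 111 = -60/19.

Δp = -60/19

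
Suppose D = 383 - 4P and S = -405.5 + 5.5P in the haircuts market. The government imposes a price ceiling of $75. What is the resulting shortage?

Equilibrium price would be P* = 83, so the ceiling at 75 binds.
At P = 75: D = 383 − 4(75) = 83, S = -405.5 + 5.5(75) = 7.
Shortage = 83 − 7 = 76.

Shortage = 76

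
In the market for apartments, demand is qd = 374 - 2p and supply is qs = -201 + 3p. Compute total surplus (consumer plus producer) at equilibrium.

Equilibrium: 374 - 2p = -201 + 3p gives p* = 115, q* = 144.
Demand choke price: p = 187; supply starts at p = 67.
CS = ½(187 − 115)(144) = 5184; PS = ½(115 − 67)(144) = 3456.

Total surplus = 8640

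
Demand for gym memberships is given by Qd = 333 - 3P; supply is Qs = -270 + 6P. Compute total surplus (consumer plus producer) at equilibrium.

Equilibrium: 333 - 3P = -270 + 6P gives P* = 67, Q* = 132.
Demand choke price: P = 111; supply starts at P = 45.
CS = ½(111 − 67)(132) = 2904; PS = ½(67 − 45)(132) = 1452.

Total surplus = 4356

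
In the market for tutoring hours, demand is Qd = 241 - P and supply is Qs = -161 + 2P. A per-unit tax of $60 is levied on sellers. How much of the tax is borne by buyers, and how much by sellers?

Buyers bear $40, sellers bear $20

Pre-tax equilibrium: P* = 134, Q* = 107.
Tax on sellers shifts supply to Qs = -161 + 2(P − 60) = -281 + 2P.
241 - P = -281 + 2P gives buyer price Pb = 174; sellers receive Ps = 174 − 60 = 114.
New quantity: Q = 241 − 1(174) = 67.
Buyer burden = 174 − 134 = 40; seller burden = 134 − 114 = 20.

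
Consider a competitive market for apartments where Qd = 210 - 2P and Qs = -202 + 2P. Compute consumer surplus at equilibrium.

Consumer surplus = 4

Equilibrium: 210 - 2P = -202 + 2P gives P* = 103, Q* = 4.
Demand choke price (Qd = 0): P = 105.
CS = ½(105 − 103)(4) = 4.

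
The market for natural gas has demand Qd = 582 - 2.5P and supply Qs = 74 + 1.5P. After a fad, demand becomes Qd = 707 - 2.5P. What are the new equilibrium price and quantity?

P' = 158.25, Q' = 311.375

Original equilibrium: P* = 127, Q* = 264.5.
New equilibrium: 707 - 2.5P = 74 + 1.5P, so 633 = 4P and P' = 158.25; Q' = 707 − 2.5(158.25) = 311.375.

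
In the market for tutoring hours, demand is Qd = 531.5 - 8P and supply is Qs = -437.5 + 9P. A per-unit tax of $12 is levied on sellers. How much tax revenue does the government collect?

Pre-tax equilibrium: P* = 57, Q* = 75.5.
Tax on sellers shifts supply to Qs = -437.5 + 9(P − 12) = -545.5 + 9P.
531.5 - 8P = -545.5 + 9P gives buyer price Pb = 1077/17; sellers receive Ps = 1077/17 − 12 = 873/17.
New quantity: Q = 531.5 − 8(1077/17) = 839/34.
Revenue = 12 × 839/34 = 5034/17.

Tax revenue = 5034/17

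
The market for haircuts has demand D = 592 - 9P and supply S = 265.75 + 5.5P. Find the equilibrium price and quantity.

Set D = S: 592 - 9P = 265.75 + 5.5P.
326.25 = 14.5P, so P* = 22.5.
Q* = 592 − 9(22.5) = 389.5.

P* = 22.5, Q* = 389.5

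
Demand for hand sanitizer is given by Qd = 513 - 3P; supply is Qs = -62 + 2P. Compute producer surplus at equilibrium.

Equilibrium: 513 - 3P = -62 + 2P gives P* = 115, Q* = 168.
Supply starts at P = 31 (where Qs = 0).
PS = ½(115 − 31)(168) = 7056.

Producer surplus = 7056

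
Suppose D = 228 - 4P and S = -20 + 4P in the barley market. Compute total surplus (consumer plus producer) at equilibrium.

Equilibrium: 228 - 4P = -20 + 4P gives P* = 31, Q* = 104.
Demand choke price: P = 57; supply starts at P = 5.
CS = ½(57 − 31)(104) = 1352; PS = ½(31 − 5)(104) = 1352.

Total surplus = 2704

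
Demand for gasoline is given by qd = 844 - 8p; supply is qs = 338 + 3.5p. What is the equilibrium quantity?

q* = 492

Set qd = qs: 844 - 8p = 338 + 3.5p.
506 = 11.5p, so p* = 44.
q* = 844 − 8(44) = 492.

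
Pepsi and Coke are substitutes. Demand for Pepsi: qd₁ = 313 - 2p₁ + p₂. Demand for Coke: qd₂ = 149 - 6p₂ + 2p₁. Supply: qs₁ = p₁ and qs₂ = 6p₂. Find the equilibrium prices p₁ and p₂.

Market 1: 313 - 2p₁ + p₂ = p₁ → 3p₁ - p₂ = 313.
Market 2: 12p₂ - 2p₁ = 149.
Eliminating p₂: 12×(1) + 1×(2) gives 34p₁ = 3905, so p₁ = 3905/34.
Back-substitute into (2): p₂ = (149 + 2×3905/34) / 12 = 1073/34.

p₁ = 3905/34, p₂ = 1073/34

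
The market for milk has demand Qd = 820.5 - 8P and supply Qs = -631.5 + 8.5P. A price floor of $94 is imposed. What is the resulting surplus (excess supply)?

Equilibrium price would be P* = 88, so the floor at 94 binds.
At P = 94: Qd = 68.5, Qs = 167.5.
Surplus = 167.5 − 68.5 = 99.

Surplus = 99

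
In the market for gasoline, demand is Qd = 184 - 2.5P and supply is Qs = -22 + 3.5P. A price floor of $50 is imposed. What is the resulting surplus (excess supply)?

Surplus = 94

Equilibrium price would be P* = 103/3, so the floor at 50 binds.
At P = 50: Qd = 59, Qs = 153.
Surplus = 153 − 59 = 94.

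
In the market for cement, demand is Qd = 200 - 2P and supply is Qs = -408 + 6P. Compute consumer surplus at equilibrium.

Consumer surplus = 576

Equilibrium: 200 - 2P = -408 + 6P gives P* = 76, Q* = 48.
Demand choke price (Qd = 0): P = 100.
CS = ½(100 − 76)(48) = 576.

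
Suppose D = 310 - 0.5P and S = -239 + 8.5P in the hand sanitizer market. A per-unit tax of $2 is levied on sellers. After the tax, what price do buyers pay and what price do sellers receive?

Pre-tax equilibrium: P* = 61, Q* = 279.5.
Tax on sellers shifts supply to S = -239 + 8.5(P − 2) = -256 + 8.5P.
310 - 0.5P = -256 + 8.5P gives buyer price Pb = 566/9; sellers receive Ps = 566/9 − 2 = 548/9.
New quantity: Q = 310 − 0.5(566/9) = 2507/9.

Buyers pay 566/9, sellers receive 548/9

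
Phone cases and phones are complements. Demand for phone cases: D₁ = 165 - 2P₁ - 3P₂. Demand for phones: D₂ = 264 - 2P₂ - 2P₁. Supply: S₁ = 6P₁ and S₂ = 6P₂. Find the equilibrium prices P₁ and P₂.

P₁ = 264/29, P₂ = 891/29

Market 1: 165 - 2P₁ - 3P₂ = 6P₁ → 8P₁ + 3P₂ = 165.
Market 2: 8P₂ + 2P₁ = 264.
Eliminating P₂: 8×(1) − 3×(2) gives 58P₁ = 528, so P₁ = 264/29.
Back-substitute into (2): P₂ = (264 − 2×264/29) / 8 = 891/29.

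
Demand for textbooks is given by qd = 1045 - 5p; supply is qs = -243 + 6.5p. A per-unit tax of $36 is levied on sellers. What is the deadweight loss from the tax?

Pre-tax equilibrium: p* = 112, q* = 485.
Tax on sellers shifts supply to qs = -243 + 6.5(p − 36) = -477 + 6.5p.
1045 - 5p = -477 + 6.5p gives buyer price pb = 3044/23; sellers receive ps = 3044/23 − 36 = 2216/23.
New quantity: q = 1045 − 5(3044/23) = 8815/23.
DWL = ½ × 36 × (485 − 8815/23) = 42120/23.

Deadweight loss = 42120/23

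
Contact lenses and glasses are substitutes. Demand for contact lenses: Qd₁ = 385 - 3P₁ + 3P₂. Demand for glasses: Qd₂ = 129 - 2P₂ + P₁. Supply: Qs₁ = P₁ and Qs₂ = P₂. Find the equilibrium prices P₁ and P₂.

Market 1: 385 - 3P₁ + 3P₂ = P₁ → 4P₁ - 3P₂ = 385.
Market 2: 3P₂ - P₁ = 129.
Eliminating P₂: 3×(1) + 3×(2) gives 9P₁ = 1542, so P₁ = 514/3.
Back-substitute into (2): P₂ = (129 + 1×514/3) / 3 = 901/9.

P₁ = 514/3, P₂ = 901/9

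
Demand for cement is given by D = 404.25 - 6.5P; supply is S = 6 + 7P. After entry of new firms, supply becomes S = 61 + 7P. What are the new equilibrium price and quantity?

Original equilibrium: P* = 29.5, Q* = 212.5.
New equilibrium: 404.25 - 6.5P = 61 + 7P, so 343.25 = 13.5P and P' = 1373/54; Q' = 404.25 − 6.5(1373/54) = 12905/54.

P' = 1373/54, Q' = 12905/54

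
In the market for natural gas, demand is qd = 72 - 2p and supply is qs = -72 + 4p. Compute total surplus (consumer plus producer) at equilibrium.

Total surplus = 216

Equilibrium: 72 - 2p = -72 + 4p gives p* = 24, q* = 24.
Demand choke price: p = 36; supply starts at p = 18.
CS = ½(36 − 24)(24) = 144; PS = ½(24 − 18)(24) = 72.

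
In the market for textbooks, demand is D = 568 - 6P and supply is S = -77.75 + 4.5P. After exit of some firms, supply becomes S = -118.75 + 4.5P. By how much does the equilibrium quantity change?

ΔQ = -164/7

Original equilibrium: P* = 61.5, Q* = 199.
New equilibrium: 568 - 6P = -118.75 + 4.5P, so 686.75 = 10.5P and P' = 2747/42; Q' = 568 − 6(2747/42) = 1229/7.
Change in quantity: 1229/7 − 199 = -164/7.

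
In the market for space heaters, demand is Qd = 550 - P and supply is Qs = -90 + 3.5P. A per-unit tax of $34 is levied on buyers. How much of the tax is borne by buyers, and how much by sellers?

Pre-tax equilibrium: P* = 1280/9, Q* = 3670/9.
Tax on buyers shifts demand to Qd = 550 − 1(P + 34) = 516 - P.
516 - P = -90 + 3.5P gives seller price Ps = 404/3; buyers pay Pb = 404/3 + 34 = 506/3.
New quantity: Q = 550 − 1(506/3) = 1144/3.
Buyer burden = 506/3 − 1280/9 = 238/9; seller burden = 1280/9 − 404/3 = 68/9.

Buyers bear 238/9, sellers bear 68/9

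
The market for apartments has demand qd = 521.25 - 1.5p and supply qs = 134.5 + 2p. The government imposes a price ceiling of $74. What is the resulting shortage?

Shortage = 127.75

Equilibrium price would be p* = 110.5, so the ceiling at 74 binds.
At p = 74: qd = 521.25 − 1.5(74) = 410.25, qs = 134.5 + 2(74) = 282.5.
Shortage = 410.25 − 282.5 = 127.75.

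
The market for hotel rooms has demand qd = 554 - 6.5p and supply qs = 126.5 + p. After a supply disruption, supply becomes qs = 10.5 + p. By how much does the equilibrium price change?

Original equilibrium: p* = 57, q* = 183.5.
New equilibrium: 554 - 6.5p = 10.5 + p, so 543.5 = 7.5p and p' = 1087/15; q' = 554 − 6.5(1087/15) = 2489/30.
Change in price: 1087/15 − 57 = 232/15.

Δp = 232/15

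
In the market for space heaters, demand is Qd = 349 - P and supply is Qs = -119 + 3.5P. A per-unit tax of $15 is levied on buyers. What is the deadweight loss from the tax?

Deadweight loss = 87.5

Pre-tax equilibrium: P* = 104, Q* = 245.
Tax on buyers shifts demand to Qd = 349 − 1(P + 15) = 334 - P.
334 - P = -119 + 3.5P gives seller price Ps = 302/3; buyers pay Pb = 302/3 + 15 = 347/3.
New quantity: Q = 349 − 1(347/3) = 700/3.
DWL = ½ × 15 × (245 − 700/3) = 87.5.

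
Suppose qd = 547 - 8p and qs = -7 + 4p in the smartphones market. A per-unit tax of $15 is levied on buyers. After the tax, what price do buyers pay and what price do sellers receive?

Buyers pay 307/6, sellers receive 217/6

Pre-tax equilibrium: p* = 277/6, q* = 533/3.
Tax on buyers shifts demand to qd = 547 − 8(p + 15) = 427 - 8p.
427 - 8p = -7 + 4p gives seller price ps = 217/6; buyers pay pb = 217/6 + 15 = 307/6.
New quantity: q = 547 − 8(307/6) = 413/3.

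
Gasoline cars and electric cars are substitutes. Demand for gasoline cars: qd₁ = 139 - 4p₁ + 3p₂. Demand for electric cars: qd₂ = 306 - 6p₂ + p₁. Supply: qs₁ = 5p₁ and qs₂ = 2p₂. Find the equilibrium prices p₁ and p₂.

p₁ = 2030/69, p₂ = 2893/69

Market 1: 139 - 4p₁ + 3p₂ = 5p₁ → 9p₁ - 3p₂ = 139.
Market 2: 8p₂ - p₁ = 306.
Eliminating p₂: 8×(1) + 3×(2) gives 69p₁ = 2030, so p₁ = 2030/69.
Back-substitute into (2): p₂ = (306 + 1×2030/69) / 8 = 2893/69.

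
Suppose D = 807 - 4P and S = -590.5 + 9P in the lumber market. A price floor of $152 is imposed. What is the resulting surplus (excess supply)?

Surplus = 578.5

Equilibrium price would be P* = 107.5, so the floor at 152 binds.
At P = 152: D = 199, S = 777.5.
Surplus = 777.5 − 199 = 578.5.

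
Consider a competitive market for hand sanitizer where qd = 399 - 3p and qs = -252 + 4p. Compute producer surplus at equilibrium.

Equilibrium: 399 - 3p = -252 + 4p gives p* = 93, q* = 120.
Supply starts at p = 63 (where qs = 0).
PS = ½(93 − 63)(120) = 1800.

Producer surplus = 1800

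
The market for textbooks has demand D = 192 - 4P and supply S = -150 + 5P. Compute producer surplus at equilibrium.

Producer surplus = 160

Equilibrium: 192 - 4P = -150 + 5P gives P* = 38, Q* = 40.
Supply starts at P = 30 (where S = 0).
PS = ½(38 − 30)(40) = 160.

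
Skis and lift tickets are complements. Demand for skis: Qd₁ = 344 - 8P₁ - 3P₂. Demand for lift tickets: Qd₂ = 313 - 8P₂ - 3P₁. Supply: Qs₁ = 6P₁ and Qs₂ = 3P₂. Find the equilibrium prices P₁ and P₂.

P₁ = 569/29, P₂ = 670/29

Market 1: 344 - 8P₁ - 3P₂ = 6P₁ → 14P₁ + 3P₂ = 344.
Market 2: 11P₂ + 3P₁ = 313.
Eliminating P₂: 11×(1) − 3×(2) gives 145P₁ = 2845, so P₁ = 569/29.
Back-substitute into (2): P₂ = (313 − 3×569/29) / 11 = 670/29.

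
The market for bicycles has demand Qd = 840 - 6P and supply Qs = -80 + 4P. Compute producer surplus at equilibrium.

Producer surplus = 10368

Equilibrium: 840 - 6P = -80 + 4P gives P* = 92, Q* = 288.
Supply starts at P = 20 (where Qs = 0).
PS = ½(92 − 20)(288) = 10368.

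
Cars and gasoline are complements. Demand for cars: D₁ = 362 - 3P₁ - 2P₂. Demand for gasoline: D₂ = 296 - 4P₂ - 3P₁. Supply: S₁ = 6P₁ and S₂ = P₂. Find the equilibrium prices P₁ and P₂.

Market 1: 362 - 3P₁ - 2P₂ = 6P₁ → 9P₁ + 2P₂ = 362.
Market 2: 5P₂ + 3P₁ = 296.
Eliminating P₂: 5×(1) − 2×(2) gives 39P₁ = 1218, so P₁ = 406/13.
Back-substitute into (2): P₂ = (296 − 3×406/13) / 5 = 526/13.

P₁ = 406/13, P₂ = 526/13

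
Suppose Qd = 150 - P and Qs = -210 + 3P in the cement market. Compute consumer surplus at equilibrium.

Consumer surplus = 1800

Equilibrium: 150 - P = -210 + 3P gives P* = 90, Q* = 60.
Demand choke price (Qd = 0): P = 150.
CS = ½(150 − 90)(60) = 1800.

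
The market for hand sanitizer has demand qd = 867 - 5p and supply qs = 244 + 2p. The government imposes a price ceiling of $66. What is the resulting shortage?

Equilibrium price would be p* = 89, so the ceiling at 66 binds.
At p = 66: qd = 867 − 5(66) = 537, qs = 244 + 2(66) = 376.
Shortage = 537 − 376 = 161.

Shortage = 161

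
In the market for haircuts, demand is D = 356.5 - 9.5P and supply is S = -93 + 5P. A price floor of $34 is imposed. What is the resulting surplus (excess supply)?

Surplus = 43.5

Equilibrium price would be P* = 31, so the floor at 34 binds.
At P = 34: D = 33.5, S = 77.
Surplus = 77 − 33.5 = 43.5.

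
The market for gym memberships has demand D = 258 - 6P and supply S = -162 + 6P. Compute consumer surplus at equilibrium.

Consumer surplus = 192

Equilibrium: 258 - 6P = -162 + 6P gives P* = 35, Q* = 48.
Demand choke price (D = 0): P = 43.
CS = ½(43 − 35)(48) = 192.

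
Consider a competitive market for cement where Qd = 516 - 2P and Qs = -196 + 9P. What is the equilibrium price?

Set Qd = Qs: 516 - 2P = -196 + 9P.
712 = 11P, so P* = 712/11.
Q* = 516 − 2(712/11) = 4252/11.

P* = 712/11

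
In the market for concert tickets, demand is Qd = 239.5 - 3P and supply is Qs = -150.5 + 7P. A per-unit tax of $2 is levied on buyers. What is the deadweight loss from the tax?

Deadweight loss = 4.2

Pre-tax equilibrium: P* = 39, Q* = 122.5.
Tax on buyers shifts demand to Qd = 239.5 − 3(P + 2) = 233.5 - 3P.
233.5 - 3P = -150.5 + 7P gives seller price Ps = 38.4; buyers pay Pb = 38.4 + 2 = 40.4.
New quantity: Q = 239.5 − 3(40.4) = 118.3.
DWL = ½ × 2 × (122.5 − 118.3) = 4.2.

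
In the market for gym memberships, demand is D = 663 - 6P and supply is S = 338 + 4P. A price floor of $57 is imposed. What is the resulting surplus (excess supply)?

Surplus = 245

Equilibrium price would be P* = 32.5, so the floor at 57 binds.
At P = 57: D = 321, S = 566.
Surplus = 566 − 321 = 245.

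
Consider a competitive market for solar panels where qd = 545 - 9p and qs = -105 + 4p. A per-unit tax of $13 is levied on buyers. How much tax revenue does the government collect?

Pre-tax equilibrium: p* = 50, q* = 95.
Tax on buyers shifts demand to qd = 545 − 9(p + 13) = 428 - 9p.
428 - 9p = -105 + 4p gives seller price ps = 41; buyers pay pb = 41 + 13 = 54.
New quantity: q = 545 − 9(54) = 59.
Revenue = 13 × 59 = 767.

Tax revenue = 767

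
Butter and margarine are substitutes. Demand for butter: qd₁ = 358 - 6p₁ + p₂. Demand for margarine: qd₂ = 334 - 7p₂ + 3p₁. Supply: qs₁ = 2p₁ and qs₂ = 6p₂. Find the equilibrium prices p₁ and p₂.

Market 1: 358 - 6p₁ + p₂ = 2p₁ → 8p₁ - p₂ = 358.
Market 2: 13p₂ - 3p₁ = 334.
Eliminating p₂: 13×(1) + 1×(2) gives 101p₁ = 4988, so p₁ = 4988/101.
Back-substitute into (2): p₂ = (334 + 3×4988/101) / 13 = 3746/101.

p₁ = 4988/101, p₂ = 3746/101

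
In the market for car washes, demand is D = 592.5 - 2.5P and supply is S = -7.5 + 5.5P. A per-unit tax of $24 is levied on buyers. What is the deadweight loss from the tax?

Deadweight loss = 495

Pre-tax equilibrium: P* = 75, Q* = 405.
Tax on buyers shifts demand to D = 592.5 − 2.5(P + 24) = 532.5 - 2.5P.
532.5 - 2.5P = -7.5 + 5.5P gives seller price Ps = 67.5; buyers pay Pb = 67.5 + 24 = 91.5.
New quantity: Q = 592.5 − 2.5(91.5) = 363.75.
DWL = ½ × 24 × (405 − 363.75) = 495.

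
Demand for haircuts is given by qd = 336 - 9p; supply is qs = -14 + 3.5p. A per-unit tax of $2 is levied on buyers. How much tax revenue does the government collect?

Pre-tax equilibrium: p* = 28, q* = 84.
Tax on buyers shifts demand to qd = 336 − 9(p + 2) = 318 - 9p.
318 - 9p = -14 + 3.5p gives seller price ps = 26.56; buyers pay pb = 26.56 + 2 = 28.56.
New quantity: q = 336 − 9(28.56) = 78.96.
Revenue = 2 × 78.96 = 157.92.

Tax revenue = 157.92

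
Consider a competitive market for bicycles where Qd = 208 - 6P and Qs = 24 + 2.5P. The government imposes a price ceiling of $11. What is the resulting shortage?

Equilibrium price would be P* = 368/17, so the ceiling at 11 binds.
At P = 11: Qd = 208 − 6(11) = 142, Qs = 24 + 2.5(11) = 51.5.
Shortage = 142 − 51.5 = 90.5.

Shortage = 90.5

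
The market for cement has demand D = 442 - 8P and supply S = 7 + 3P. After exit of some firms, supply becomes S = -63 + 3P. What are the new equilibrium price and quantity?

P' = 505/11, Q' = 822/11

Original equilibrium: P* = 435/11, Q* = 1382/11.
New equilibrium: 442 - 8P = -63 + 3P, so 505 = 11P and P' = 505/11; Q' = 442 − 8(505/11) = 822/11.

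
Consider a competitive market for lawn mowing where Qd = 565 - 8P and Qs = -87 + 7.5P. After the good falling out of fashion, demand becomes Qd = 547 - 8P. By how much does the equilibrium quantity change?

Original equilibrium: P* = 1304/31, Q* = 7083/31.
New equilibrium: 547 - 8P = -87 + 7.5P, so 634 = 15.5P and P' = 1268/31; Q' = 547 − 8(1268/31) = 6813/31.
Change in quantity: 6813/31 − 7083/31 = -270/31.

ΔQ = -270/31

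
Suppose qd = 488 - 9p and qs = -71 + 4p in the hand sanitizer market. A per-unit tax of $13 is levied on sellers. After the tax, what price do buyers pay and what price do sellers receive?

Buyers pay $47, sellers receive $34

Pre-tax equilibrium: p* = 43, q* = 101.
Tax on sellers shifts supply to qs = -71 + 4(p − 13) = -123 + 4p.
488 - 9p = -123 + 4p gives buyer price pb = 47; sellers receive ps = 47 − 13 = 34.
New quantity: q = 488 − 9(47) = 65.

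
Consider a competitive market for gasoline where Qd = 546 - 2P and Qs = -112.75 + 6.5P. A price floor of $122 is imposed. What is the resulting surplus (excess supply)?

Surplus = 378.25

Equilibrium price would be P* = 77.5, so the floor at 122 binds.
At P = 122: Qd = 302, Qs = 680.25.
Surplus = 680.25 − 302 = 378.25.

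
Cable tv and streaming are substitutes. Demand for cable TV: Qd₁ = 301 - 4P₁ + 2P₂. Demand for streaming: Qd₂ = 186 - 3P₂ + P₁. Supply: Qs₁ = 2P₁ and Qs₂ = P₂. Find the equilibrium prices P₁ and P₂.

Market 1: 301 - 4P₁ + 2P₂ = 2P₁ → 6P₁ - 2P₂ = 301.
Market 2: 4P₂ - P₁ = 186.
Eliminating P₂: 4×(1) + 2×(2) gives 22P₁ = 1576, so P₁ = 788/11.
Back-substitute into (2): P₂ = (186 + 1×788/11) / 4 = 1417/22.

P₁ = 788/11, P₂ = 1417/22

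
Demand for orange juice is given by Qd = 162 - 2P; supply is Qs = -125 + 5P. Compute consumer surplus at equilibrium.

Equilibrium: 162 - 2P = -125 + 5P gives P* = 41, Q* = 80.
Demand choke price (Qd = 0): P = 81.
CS = ½(81 − 41)(80) = 1600.

Consumer surplus = 1600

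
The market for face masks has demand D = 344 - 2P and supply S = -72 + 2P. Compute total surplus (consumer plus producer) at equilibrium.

Total surplus = 9248

Equilibrium: 344 - 2P = -72 + 2P gives P* = 104, Q* = 136.
Demand choke price: P = 172; supply starts at P = 36.
CS = ½(172 − 104)(136) = 4624; PS = ½(104 − 36)(136) = 4624.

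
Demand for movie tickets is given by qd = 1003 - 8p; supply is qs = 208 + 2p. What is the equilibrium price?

p* = 79.5

Set qd = qs: 1003 - 8p = 208 + 2p.
795 = 10p, so p* = 79.5.
q* = 1003 − 8(79.5) = 367.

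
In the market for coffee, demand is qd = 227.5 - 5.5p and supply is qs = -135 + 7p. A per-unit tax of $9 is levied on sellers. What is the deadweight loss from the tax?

Deadweight loss = 124.74

Pre-tax equilibrium: p* = 29, q* = 68.
Tax on sellers shifts supply to qs = -135 + 7(p − 9) = -198 + 7p.
227.5 - 5.5p = -198 + 7p gives buyer price pb = 34.04; sellers receive ps = 34.04 − 9 = 25.04.
New quantity: q = 227.5 − 5.5(34.04) = 40.28.
DWL = ½ × 9 × (68 − 40.28) = 124.74.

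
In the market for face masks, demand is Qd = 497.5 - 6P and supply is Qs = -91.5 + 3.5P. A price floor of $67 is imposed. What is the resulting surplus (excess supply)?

Surplus = 47.5

Equilibrium price would be P* = 62, so the floor at 67 binds.
At P = 67: Qd = 95.5, Qs = 143.
Surplus = 143 − 95.5 = 47.5.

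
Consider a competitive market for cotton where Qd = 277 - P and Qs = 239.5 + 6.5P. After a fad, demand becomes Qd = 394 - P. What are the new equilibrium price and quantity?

P' = 20.6, Q' = 373.4

Original equilibrium: P* = 5, Q* = 272.
New equilibrium: 394 - P = 239.5 + 6.5P, so 154.5 = 7.5P and P' = 20.6; Q' = 394 − 1(20.6) = 373.4.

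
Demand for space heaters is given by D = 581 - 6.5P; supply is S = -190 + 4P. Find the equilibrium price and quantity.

P* = 514/7, Q* = 726/7

Set D = S: 581 - 6.5P = -190 + 4P.
771 = 10.5P, so P* = 514/7.
Q* = 581 − 6.5(514/7) = 726/7.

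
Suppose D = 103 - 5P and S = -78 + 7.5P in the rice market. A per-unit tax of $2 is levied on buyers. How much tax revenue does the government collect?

Tax revenue = 49.2

Pre-tax equilibrium: P* = 14.48, Q* = 30.6.
Tax on buyers shifts demand to D = 103 − 5(P + 2) = 93 - 5P.
93 - 5P = -78 + 7.5P gives seller price Ps = 13.68; buyers pay Pb = 13.68 + 2 = 15.68.
New quantity: Q = 103 − 5(15.68) = 24.6.
Revenue = 2 × 24.6 = 49.2.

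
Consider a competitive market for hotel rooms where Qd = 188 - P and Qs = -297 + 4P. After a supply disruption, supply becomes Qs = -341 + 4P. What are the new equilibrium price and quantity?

Original equilibrium: P* = 97, Q* = 91.
New equilibrium: 188 - P = -341 + 4P, so 529 = 5P and P' = 105.8; Q' = 188 − 1(105.8) = 82.2.

P' = 105.8, Q' = 82.2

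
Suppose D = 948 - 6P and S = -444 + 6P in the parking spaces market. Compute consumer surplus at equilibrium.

Consumer surplus = 5292

Equilibrium: 948 - 6P = -444 + 6P gives P* = 116, Q* = 252.
Demand choke price (D = 0): P = 158.
CS = ½(158 − 116)(252) = 5292.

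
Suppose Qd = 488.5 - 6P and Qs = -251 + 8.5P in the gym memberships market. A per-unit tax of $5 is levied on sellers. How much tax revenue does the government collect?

Tax revenue = 47825/58

Pre-tax equilibrium: P* = 51, Q* = 182.5.
Tax on sellers shifts supply to Qs = -251 + 8.5(P − 5) = -293.5 + 8.5P.
488.5 - 6P = -293.5 + 8.5P gives buyer price Pb = 1564/29; sellers receive Ps = 1564/29 − 5 = 1419/29.
New quantity: Q = 488.5 − 6(1564/29) = 9565/58.
Revenue = 5 × 9565/58 = 47825/58.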